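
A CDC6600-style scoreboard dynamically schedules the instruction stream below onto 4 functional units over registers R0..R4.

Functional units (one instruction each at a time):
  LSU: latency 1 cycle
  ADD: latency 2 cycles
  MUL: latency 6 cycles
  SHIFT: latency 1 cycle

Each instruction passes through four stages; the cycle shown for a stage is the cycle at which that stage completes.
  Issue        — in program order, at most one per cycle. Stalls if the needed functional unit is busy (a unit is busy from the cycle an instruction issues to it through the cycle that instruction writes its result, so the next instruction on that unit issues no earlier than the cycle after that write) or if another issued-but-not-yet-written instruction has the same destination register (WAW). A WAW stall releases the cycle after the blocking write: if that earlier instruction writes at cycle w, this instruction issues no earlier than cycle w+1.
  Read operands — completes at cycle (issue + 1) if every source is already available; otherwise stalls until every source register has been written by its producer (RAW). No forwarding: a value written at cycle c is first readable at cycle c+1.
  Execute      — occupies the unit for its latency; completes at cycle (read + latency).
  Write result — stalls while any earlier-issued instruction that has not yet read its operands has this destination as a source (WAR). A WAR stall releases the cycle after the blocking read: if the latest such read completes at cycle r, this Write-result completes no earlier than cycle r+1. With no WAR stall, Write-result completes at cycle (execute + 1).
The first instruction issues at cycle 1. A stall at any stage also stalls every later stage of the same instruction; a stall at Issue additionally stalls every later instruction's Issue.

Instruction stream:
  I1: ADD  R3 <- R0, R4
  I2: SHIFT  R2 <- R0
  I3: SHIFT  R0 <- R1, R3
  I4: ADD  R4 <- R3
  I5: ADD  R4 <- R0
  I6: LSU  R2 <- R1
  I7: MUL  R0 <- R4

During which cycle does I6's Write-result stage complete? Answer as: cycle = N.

cycle = 16

t=1  I1→ADD
t=2  I1 RO | I2→SHIFT
t=3  I2 RO
t=4  I1 EX | I2 EX
t=5  I1 WR R3 | I2 WR R2
t=6  I3→SHIFT
t=7  I3 RO | I4→ADD
t=8  I3 EX | I4 RO
t=9  I3 WR R0
t=10  I4 EX
t=11  I4 WR R4
t=12  I5→ADD
t=13  I5 RO | I6→LSU
t=14  I6 RO | I7→MUL
t=15  I5 EX | I6 EX
t=16  I5 WR R4 | I6 WR R2
t=17  I7 RO
t=23  I7 EX
t=24  I7 WR R0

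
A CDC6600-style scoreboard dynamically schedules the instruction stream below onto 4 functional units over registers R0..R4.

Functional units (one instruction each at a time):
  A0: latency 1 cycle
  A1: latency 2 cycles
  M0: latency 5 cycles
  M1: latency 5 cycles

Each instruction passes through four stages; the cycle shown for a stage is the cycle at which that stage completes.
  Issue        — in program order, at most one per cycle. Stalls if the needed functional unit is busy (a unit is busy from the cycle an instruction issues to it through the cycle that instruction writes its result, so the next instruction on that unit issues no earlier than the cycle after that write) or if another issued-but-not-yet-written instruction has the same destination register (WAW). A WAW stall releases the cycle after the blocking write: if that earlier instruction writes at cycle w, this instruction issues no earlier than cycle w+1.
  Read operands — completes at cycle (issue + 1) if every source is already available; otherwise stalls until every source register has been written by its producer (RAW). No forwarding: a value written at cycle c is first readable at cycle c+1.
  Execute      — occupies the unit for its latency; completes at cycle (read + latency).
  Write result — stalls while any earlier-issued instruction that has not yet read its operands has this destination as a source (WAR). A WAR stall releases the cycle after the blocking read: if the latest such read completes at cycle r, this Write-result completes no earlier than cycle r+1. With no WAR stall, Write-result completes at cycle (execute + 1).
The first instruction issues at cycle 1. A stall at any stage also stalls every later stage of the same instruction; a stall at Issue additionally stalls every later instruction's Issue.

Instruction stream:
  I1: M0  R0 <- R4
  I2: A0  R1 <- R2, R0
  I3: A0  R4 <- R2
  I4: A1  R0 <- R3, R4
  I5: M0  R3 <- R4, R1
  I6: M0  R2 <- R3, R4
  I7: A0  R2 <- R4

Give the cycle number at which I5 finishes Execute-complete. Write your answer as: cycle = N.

[1] I1 issues→M0
[2] I1 reads | I2 issues→A0
[7] I1 exec-done
[8] I1 writes R0
[9] I2 reads
[10] I2 exec-done
[11] I2 writes R1
[12] I3 issues→A0
[13] I3 reads | I4 issues→A1
[14] I3 exec-done | I5 issues→M0
[15] I3 writes R4
[16] I4 reads | I5 reads
[18] I4 exec-done
[19] I4 writes R0
[21] I5 exec-done
[22] I5 writes R3
[23] I6 issues→M0
[24] I6 reads
[29] I6 exec-done
[30] I6 writes R2
[31] I7 issues→A0
[32] I7 reads
[33] I7 exec-done
[34] I7 writes R2

cycle = 21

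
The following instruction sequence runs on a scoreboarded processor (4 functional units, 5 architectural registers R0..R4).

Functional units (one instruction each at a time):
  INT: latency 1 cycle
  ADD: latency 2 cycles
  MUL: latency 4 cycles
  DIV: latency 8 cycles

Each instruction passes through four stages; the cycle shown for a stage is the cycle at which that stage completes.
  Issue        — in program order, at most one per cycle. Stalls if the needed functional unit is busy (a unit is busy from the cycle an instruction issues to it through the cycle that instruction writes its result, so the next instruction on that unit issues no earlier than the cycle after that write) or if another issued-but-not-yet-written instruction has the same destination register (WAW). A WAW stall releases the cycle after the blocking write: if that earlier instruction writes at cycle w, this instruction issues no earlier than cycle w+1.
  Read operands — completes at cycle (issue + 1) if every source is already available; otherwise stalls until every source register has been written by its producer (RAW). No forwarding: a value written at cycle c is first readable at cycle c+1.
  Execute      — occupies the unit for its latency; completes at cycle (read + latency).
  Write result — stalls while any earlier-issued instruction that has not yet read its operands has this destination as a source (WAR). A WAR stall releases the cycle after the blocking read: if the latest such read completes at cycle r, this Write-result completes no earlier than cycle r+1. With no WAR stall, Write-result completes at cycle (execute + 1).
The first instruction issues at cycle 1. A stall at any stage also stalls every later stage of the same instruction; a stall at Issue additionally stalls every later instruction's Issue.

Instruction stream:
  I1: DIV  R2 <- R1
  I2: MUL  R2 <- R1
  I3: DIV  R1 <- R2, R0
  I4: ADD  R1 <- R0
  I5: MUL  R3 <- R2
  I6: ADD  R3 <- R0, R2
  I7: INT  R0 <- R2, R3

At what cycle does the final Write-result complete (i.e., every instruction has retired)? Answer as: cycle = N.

cycle = 44

I1 -> (1, 2, 10, 11)
I2 -> (12, 13, 17, 18)  // WAW R2: wait I1 write@11
I3 -> (13, 19, 27, 28)  // RAW R2: wait I2 write@18
I4 -> (29, 30, 32, 33)  // WAW R1: wait I3 write@28
I5 -> (30, 31, 35, 36)
I6 -> (37, 38, 40, 41)  // WAW R3: wait I5 write@36
I7 -> (38, 42, 43, 44)  // RAW R3: wait I6 write@41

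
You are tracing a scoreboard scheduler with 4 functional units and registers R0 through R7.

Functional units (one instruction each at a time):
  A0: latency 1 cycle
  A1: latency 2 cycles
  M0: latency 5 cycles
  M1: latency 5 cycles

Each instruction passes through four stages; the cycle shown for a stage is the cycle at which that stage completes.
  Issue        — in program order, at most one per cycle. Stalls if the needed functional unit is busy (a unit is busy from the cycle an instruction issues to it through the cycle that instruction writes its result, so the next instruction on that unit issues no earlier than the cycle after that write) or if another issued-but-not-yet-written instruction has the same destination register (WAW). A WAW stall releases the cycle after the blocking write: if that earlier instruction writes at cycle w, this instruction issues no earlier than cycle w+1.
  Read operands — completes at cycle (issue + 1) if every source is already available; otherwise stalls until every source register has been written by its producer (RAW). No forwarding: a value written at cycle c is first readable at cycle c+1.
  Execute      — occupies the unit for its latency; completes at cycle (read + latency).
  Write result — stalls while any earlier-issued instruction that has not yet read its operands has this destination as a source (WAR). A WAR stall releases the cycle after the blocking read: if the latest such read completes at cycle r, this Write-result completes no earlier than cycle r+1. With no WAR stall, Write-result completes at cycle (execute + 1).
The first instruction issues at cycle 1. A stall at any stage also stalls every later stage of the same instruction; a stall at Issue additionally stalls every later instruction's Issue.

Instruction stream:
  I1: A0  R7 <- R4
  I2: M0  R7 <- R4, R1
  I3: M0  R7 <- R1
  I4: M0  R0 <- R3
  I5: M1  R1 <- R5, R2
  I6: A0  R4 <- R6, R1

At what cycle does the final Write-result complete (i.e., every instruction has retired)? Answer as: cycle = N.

cycle = 32

1) issue 1, read 2, done 3, write 4
2) issue 5, read 6, done 11, write 12  <WAW R7: wait I1 write@4>
3) issue 13, read 14, done 19, write 20  <struct: M0 busy until I2 writes@12>
4) issue 21, read 22, done 27, write 28  <struct: M0 busy until I3 writes@20>
5) issue 22, read 23, done 28, write 29
6) issue 23, read 30, done 31, write 32  <RAW R1: wait I5 write@29>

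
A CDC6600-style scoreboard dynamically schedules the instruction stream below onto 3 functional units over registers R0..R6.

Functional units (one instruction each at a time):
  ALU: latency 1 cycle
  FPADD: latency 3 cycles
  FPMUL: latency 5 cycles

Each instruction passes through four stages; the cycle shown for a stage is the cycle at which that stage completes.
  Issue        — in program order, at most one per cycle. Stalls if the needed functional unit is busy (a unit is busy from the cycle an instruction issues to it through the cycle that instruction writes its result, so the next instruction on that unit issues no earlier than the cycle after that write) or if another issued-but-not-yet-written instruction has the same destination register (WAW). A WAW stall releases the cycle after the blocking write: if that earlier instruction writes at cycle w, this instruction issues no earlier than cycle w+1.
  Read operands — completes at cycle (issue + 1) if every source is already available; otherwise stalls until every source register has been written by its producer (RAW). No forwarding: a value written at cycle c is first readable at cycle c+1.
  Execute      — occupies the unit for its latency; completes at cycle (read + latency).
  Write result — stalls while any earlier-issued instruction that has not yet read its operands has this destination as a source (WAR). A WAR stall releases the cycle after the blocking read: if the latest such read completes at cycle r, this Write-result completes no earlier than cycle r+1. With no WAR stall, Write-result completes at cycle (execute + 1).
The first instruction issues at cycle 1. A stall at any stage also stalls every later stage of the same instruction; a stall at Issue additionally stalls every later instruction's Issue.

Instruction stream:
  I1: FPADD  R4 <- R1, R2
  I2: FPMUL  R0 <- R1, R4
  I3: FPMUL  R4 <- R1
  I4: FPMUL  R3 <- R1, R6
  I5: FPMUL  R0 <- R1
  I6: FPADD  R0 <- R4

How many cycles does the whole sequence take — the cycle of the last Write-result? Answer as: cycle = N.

cycle = 43

[I1] 1/2/5/6
[I2] 2/7/12/13  (RAW R4: wait I1 write@6)
[I3] 14/15/20/21  (struct: FPMUL busy until I2 writes@13)
[I4] 22/23/28/29  (struct: FPMUL busy until I3 writes@21)
[I5] 30/31/36/37  (struct: FPMUL busy until I4 writes@29)
[I6] 38/39/42/43  (WAW R0: wait I5 write@37)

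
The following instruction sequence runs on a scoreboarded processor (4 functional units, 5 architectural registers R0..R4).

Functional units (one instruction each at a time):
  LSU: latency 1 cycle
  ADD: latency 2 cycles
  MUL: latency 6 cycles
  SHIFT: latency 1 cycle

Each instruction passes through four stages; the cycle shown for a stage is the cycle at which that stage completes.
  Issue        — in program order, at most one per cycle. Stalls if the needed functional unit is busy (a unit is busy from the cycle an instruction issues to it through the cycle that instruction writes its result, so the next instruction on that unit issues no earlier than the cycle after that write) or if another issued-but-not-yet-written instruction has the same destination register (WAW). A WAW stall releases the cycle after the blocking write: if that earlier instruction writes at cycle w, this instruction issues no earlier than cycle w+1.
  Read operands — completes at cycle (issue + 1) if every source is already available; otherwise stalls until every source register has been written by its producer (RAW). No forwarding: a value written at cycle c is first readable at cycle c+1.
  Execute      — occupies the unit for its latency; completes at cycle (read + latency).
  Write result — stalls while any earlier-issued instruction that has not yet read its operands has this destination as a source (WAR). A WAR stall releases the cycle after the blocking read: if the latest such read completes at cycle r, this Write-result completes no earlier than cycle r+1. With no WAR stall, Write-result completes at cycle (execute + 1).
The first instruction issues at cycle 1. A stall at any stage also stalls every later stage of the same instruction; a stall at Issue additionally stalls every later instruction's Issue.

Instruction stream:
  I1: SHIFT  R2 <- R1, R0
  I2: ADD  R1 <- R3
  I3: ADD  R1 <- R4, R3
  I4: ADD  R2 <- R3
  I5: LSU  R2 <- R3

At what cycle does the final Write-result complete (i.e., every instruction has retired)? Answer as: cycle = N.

[I1] 1/2/3/4
[I2] 2/3/5/6
[I3] 7/8/10/11  (struct: ADD busy until I2 writes@6)
[I4] 12/13/15/16  (struct: ADD busy until I3 writes@11)
[I5] 17/18/19/20  (WAW R2: wait I4 write@16)

cycle = 20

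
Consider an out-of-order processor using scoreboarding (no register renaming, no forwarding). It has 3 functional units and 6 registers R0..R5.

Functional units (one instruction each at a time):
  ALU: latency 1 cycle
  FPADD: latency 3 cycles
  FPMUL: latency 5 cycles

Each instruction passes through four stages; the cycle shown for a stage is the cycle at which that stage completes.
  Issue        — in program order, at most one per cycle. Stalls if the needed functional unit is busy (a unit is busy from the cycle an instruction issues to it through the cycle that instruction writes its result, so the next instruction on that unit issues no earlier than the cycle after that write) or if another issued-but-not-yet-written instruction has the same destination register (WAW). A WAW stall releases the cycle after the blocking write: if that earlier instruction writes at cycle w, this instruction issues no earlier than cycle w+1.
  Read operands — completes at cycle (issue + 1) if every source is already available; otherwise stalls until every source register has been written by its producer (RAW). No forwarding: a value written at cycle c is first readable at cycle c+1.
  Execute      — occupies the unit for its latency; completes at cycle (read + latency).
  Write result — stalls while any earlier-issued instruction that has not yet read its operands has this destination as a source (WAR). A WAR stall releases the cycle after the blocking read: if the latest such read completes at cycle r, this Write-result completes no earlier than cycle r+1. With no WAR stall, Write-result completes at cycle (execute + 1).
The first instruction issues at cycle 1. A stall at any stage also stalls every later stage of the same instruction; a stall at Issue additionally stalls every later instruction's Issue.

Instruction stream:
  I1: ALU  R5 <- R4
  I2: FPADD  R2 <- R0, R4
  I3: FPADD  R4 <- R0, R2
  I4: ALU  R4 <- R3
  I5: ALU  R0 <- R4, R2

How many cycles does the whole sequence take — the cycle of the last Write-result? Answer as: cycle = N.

cycle = 21

t=1  I1 issues→ALU
t=2  I1 reads · I2 issues→FPADD
t=3  I1 exec-done · I2 reads
t=4  I1 writes R5
t=6  I2 exec-done
t=7  I2 writes R2
t=8  I3 issues→FPADD
t=9  I3 reads
t=12  I3 exec-done
t=13  I3 writes R4
t=14  I4 issues→ALU
t=15  I4 reads
t=16  I4 exec-done
t=17  I4 writes R4
t=18  I5 issues→ALU
t=19  I5 reads
t=20  I5 exec-done
t=21  I5 writes R0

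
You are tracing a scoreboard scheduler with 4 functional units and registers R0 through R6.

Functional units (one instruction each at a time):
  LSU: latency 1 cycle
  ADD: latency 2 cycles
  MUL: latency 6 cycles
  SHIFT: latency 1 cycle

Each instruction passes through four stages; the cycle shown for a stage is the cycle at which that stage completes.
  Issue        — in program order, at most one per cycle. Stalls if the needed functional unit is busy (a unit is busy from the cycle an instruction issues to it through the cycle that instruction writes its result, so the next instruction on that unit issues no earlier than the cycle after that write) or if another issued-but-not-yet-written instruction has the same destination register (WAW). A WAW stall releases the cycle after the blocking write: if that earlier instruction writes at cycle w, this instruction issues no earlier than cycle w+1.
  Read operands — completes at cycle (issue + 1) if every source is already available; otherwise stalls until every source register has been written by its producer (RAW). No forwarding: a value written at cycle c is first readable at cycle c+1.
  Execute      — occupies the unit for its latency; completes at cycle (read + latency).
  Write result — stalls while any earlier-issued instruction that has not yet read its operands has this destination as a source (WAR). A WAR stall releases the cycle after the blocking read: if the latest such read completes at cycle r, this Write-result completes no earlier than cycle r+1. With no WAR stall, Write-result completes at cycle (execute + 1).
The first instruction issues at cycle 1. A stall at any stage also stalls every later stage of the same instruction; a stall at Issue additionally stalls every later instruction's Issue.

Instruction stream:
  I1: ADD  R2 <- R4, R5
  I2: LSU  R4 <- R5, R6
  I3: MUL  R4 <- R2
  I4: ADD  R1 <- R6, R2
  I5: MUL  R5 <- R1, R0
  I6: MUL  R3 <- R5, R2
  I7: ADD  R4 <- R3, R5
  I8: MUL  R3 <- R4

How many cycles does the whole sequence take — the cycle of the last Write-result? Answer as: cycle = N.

cycle = 44

  I1 | 1 | 2 | 4 | 5
  I2 | 2 | 3 | 4 | 5
  I3 | 6 | 7 | 13 | 14   WAW R4: wait I2 write@5
  I4 | 7 | 8 | 10 | 11
  I5 | 15 | 16 | 22 | 23   struct: MUL busy until I3 writes@14
  I6 | 24 | 25 | 31 | 32   struct: MUL busy until I5 writes@23
  I7 | 25 | 33 | 35 | 36   RAW R3: wait I6 write@32
  I8 | 33 | 37 | 43 | 44   struct: MUL busy until I6 writes@32 · RAW R4: wait I7 write@36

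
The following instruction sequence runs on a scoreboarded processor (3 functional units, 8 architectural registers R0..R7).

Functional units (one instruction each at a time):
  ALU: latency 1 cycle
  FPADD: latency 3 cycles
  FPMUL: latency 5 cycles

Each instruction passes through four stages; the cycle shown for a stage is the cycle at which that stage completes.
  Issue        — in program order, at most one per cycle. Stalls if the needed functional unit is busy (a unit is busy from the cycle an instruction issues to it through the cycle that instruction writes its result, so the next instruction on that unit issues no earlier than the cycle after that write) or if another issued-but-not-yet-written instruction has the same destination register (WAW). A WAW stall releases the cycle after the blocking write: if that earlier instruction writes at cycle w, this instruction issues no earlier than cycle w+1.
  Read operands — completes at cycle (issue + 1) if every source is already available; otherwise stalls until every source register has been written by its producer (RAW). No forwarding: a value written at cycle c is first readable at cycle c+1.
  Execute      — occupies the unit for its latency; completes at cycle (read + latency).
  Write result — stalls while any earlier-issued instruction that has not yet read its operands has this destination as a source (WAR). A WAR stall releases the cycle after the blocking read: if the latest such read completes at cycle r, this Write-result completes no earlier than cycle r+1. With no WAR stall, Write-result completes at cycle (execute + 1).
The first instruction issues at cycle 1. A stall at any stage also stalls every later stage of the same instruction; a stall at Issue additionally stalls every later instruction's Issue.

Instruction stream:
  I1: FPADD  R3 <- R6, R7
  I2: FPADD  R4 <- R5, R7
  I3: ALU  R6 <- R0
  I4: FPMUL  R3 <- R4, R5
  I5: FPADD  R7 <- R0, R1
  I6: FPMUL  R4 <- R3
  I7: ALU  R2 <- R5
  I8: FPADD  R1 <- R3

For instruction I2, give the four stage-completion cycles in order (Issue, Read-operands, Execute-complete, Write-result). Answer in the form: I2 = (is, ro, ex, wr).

I2 = (7, 8, 11, 12)

cycle 1: issue I1 (FPADD)
cycle 2: I1 read-ops
cycle 5: I1 finished on FPADD
cycle 6: I1→R3
cycle 7: issue I2 (FPADD)
cycle 8: I2 read-ops · issue I3 (ALU)
cycle 9: I3 read-ops · issue I4 (FPMUL)
cycle 10: I3 finished on ALU
cycle 11: I2 finished on FPADD · I3→R6
cycle 12: I2→R4
cycle 13: I4 read-ops · issue I5 (FPADD)
cycle 14: I5 read-ops
cycle 17: I5 finished on FPADD
cycle 18: I4 finished on FPMUL · I5→R7
cycle 19: I4→R3
cycle 20: issue I6 (FPMUL)
cycle 21: I6 read-ops · issue I7 (ALU)
cycle 22: I7 read-ops · issue I8 (FPADD)
cycle 23: I7 finished on ALU · I8 read-ops
cycle 24: I7→R2
cycle 26: I6 finished on FPMUL · I8 finished on FPADD
cycle 27: I6→R4 · I8→R1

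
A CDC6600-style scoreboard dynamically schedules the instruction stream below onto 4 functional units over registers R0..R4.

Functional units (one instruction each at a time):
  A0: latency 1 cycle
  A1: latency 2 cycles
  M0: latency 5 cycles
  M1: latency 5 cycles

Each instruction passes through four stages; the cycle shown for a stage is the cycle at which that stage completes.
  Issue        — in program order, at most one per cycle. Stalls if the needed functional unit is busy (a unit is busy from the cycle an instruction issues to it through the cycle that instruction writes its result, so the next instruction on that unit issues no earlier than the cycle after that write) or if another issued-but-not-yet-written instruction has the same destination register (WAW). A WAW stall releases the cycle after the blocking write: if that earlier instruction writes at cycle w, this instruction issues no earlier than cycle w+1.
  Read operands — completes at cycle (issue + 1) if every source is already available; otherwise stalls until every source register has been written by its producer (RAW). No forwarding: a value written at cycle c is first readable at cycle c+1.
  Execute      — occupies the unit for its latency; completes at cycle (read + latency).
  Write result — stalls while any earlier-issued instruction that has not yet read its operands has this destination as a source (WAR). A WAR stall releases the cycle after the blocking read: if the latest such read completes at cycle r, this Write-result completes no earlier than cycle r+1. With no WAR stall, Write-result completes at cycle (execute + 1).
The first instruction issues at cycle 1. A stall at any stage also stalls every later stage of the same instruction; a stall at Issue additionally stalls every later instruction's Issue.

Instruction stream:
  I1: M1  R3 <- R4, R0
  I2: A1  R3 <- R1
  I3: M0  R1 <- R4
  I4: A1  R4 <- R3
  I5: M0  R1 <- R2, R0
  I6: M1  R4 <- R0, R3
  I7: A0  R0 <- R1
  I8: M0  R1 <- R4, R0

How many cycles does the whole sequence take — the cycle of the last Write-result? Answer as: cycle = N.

cycle = 35

I1  is:1  ro:2  ex:7  wr:8
I2  is:9  ro:10  ex:12  wr:13  — WAW R3: wait I1 write@8
I3  is:10  ro:11  ex:16  wr:17
I4  is:14  ro:15  ex:17  wr:18  — struct: A1 busy until I2 writes@13
I5  is:18  ro:19  ex:24  wr:25  — struct: M0 busy until I3 writes@17
I6  is:19  ro:20  ex:25  wr:26
I7  is:20  ro:26  ex:27  wr:28  — RAW R1: wait I5 write@25
I8  is:26  ro:29  ex:34  wr:35  — struct: M0 busy until I5 writes@25, RAW R0: wait I7 write@28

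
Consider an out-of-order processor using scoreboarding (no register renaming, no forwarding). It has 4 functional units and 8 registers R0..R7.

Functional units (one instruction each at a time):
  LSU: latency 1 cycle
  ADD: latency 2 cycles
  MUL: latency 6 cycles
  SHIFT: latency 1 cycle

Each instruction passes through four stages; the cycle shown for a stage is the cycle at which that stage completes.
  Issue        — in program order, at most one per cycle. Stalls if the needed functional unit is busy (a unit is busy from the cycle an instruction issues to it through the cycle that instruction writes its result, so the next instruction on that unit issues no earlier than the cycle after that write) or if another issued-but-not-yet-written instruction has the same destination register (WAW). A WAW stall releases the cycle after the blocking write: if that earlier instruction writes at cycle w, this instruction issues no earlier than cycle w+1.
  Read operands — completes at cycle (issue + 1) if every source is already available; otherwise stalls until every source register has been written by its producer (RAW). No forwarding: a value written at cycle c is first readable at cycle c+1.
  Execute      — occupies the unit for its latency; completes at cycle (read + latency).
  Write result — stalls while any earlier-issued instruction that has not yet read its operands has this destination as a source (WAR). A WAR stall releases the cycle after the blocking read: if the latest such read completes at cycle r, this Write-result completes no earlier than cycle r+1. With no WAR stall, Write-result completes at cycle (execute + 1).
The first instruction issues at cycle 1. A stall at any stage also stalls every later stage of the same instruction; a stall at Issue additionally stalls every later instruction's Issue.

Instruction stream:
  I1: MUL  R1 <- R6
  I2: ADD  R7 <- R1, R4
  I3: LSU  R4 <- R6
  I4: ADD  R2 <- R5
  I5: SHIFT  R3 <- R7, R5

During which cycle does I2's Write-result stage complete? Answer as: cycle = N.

I1 -> (1, 2, 8, 9)
I2 -> (2, 10, 12, 13)  // RAW R1: wait I1 write@9
I3 -> (3, 4, 5, 11)  // WAR R4: wait I2 read@10
I4 -> (14, 15, 17, 18)  // struct: ADD busy until I2 writes@13
I5 -> (15, 16, 17, 18)

cycle = 13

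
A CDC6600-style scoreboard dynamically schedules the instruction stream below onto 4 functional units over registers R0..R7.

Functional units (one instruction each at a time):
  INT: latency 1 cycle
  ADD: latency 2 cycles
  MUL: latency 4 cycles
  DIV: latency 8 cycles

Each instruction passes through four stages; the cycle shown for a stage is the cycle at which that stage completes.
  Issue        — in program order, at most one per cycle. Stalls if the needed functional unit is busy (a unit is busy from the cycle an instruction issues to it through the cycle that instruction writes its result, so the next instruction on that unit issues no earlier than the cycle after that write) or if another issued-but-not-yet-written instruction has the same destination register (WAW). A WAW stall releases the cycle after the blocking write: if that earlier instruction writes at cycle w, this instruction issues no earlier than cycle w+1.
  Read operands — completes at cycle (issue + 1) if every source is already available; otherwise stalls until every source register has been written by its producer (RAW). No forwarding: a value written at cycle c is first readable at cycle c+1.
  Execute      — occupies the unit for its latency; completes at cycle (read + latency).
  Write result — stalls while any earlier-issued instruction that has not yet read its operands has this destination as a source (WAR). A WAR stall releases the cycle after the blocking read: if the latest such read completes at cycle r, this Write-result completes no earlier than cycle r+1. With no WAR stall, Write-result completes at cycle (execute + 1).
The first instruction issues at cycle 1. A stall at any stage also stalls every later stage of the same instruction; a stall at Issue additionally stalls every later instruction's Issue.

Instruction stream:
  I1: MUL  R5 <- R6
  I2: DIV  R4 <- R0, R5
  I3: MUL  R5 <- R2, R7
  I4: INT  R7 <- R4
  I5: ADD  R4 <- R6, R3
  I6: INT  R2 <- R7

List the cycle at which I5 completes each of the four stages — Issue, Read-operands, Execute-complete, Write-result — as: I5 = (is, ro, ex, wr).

I1: IS=1 RO=2 EX=6 WR=7
I2: IS=2 RO=8 EX=16 WR=17  [RAW R5: wait I1 write@7]
I3: IS=8 RO=9 EX=13 WR=14  [struct: MUL busy until I1 writes@7]
I4: IS=9 RO=18 EX=19 WR=20  [RAW R4: wait I2 write@17]
I5: IS=18 RO=19 EX=21 WR=22  [WAW R4: wait I2 write@17]
I6: IS=21 RO=22 EX=23 WR=24  [struct: INT busy until I4 writes@20]

I5 = (18, 19, 21, 22)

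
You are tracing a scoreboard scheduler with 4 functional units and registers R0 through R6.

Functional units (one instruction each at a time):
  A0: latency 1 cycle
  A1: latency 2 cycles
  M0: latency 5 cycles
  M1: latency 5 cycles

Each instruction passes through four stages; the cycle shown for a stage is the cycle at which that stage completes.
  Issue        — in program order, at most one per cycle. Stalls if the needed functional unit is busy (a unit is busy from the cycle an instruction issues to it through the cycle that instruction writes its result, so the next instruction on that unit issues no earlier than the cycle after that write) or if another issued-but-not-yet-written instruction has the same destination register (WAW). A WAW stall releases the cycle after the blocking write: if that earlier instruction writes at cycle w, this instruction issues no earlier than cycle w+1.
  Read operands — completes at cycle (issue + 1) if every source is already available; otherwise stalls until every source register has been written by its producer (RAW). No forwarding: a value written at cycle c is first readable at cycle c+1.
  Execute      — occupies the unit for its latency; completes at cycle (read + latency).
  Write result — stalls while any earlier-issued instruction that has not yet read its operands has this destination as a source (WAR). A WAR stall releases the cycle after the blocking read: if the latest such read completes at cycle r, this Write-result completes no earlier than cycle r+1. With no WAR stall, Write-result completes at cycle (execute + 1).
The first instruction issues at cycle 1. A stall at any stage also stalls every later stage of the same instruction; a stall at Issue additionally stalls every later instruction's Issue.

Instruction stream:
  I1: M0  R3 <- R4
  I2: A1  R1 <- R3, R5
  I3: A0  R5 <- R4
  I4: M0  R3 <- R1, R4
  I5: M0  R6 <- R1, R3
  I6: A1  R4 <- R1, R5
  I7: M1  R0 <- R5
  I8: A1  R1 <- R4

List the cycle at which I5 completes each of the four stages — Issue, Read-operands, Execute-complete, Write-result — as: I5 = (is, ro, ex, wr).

cycle 1: I1→M0
cycle 2: I1 RO | I2→A1
cycle 3: I3→A0
cycle 4: I3 RO
cycle 5: I3 EX
cycle 7: I1 EX
cycle 8: I1 WR R3
cycle 9: I2 RO | I4→M0
cycle 10: I3 WR R5
cycle 11: I2 EX
cycle 12: I2 WR R1
cycle 13: I4 RO
cycle 18: I4 EX
cycle 19: I4 WR R3
cycle 20: I5→M0
cycle 21: I5 RO | I6→A1
cycle 22: I6 RO | I7→M1
cycle 23: I7 RO
cycle 24: I6 EX
cycle 25: I6 WR R4
cycle 26: I5 EX | I8→A1
cycle 27: I5 WR R6 | I8 RO
cycle 28: I7 EX
cycle 29: I7 WR R0 | I8 EX
cycle 30: I8 WR R1

I5 = (20, 21, 26, 27)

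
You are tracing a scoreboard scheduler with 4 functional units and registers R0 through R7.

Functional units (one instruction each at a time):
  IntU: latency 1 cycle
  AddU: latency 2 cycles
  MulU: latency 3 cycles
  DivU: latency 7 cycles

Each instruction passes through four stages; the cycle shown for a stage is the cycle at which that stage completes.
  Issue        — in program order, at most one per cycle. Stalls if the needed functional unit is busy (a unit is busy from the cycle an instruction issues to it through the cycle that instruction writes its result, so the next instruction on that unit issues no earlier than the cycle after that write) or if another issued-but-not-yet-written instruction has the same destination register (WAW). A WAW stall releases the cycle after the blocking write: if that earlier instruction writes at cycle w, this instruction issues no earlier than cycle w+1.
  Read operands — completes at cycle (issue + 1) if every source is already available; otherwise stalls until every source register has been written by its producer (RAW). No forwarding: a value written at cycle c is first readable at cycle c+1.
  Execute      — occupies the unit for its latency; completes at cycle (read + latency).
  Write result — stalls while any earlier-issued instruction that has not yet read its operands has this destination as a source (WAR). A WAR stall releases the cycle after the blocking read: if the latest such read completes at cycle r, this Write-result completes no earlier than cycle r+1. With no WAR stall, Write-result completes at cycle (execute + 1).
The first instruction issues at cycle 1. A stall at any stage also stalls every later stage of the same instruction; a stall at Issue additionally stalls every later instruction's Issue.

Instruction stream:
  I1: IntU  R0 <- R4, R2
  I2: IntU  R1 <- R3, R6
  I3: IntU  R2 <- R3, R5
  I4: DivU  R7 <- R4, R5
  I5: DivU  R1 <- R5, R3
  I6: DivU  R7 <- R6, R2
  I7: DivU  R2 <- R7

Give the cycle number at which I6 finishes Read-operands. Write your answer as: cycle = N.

[I1] 1/2/3/4
[I2] 5/6/7/8  (struct: IntU busy until I1 writes@4)
[I3] 9/10/11/12  (struct: IntU busy until I2 writes@8)
[I4] 10/11/18/19
[I5] 20/21/28/29  (struct: DivU busy until I4 writes@19)
[I6] 30/31/38/39  (struct: DivU busy until I5 writes@29)
[I7] 40/41/48/49  (struct: DivU busy until I6 writes@39)

cycle = 31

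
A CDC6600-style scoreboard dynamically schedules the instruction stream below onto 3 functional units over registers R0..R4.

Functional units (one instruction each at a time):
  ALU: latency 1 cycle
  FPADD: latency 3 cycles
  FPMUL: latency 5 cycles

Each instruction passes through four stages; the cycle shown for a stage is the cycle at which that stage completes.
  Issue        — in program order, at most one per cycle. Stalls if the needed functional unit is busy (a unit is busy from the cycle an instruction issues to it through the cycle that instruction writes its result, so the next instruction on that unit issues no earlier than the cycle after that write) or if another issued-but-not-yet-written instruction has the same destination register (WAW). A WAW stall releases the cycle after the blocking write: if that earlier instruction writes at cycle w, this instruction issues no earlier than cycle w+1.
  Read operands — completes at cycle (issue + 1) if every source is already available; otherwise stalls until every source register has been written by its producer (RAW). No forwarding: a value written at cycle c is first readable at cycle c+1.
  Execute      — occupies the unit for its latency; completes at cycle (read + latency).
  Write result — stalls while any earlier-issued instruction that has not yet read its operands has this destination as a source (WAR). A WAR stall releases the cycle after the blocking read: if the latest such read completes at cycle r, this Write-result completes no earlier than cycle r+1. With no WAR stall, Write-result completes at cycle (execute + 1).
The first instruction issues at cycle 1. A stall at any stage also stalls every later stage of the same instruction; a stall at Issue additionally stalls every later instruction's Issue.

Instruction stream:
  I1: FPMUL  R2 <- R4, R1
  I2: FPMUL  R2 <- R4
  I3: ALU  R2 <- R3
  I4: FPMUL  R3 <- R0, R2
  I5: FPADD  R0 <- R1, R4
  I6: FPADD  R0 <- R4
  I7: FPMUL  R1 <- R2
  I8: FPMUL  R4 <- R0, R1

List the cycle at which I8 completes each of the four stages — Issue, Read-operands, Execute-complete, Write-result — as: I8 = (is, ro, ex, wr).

I8 = (36, 37, 42, 43)

c1: I1 dispatched to FPMUL
c2: I1 operands ready
c7: I1 complete
c8: R2←I1
c9: I2 dispatched to FPMUL
c10: I2 operands ready
c15: I2 complete
c16: R2←I2
c17: I3 dispatched to ALU
c18: I3 operands ready | I4 dispatched to FPMUL
c19: I3 complete | I5 dispatched to FPADD
c20: R2←I3 | I5 operands ready
c21: I4 operands ready
c23: I5 complete
c24: R0←I5
c25: I6 dispatched to FPADD
c26: I4 complete | I6 operands ready
c27: R3←I4
c28: I7 dispatched to FPMUL
c29: I6 complete | I7 operands ready
c30: R0←I6
c34: I7 complete
c35: R1←I7
c36: I8 dispatched to FPMUL
c37: I8 operands ready
c42: I8 complete
c43: R4←I8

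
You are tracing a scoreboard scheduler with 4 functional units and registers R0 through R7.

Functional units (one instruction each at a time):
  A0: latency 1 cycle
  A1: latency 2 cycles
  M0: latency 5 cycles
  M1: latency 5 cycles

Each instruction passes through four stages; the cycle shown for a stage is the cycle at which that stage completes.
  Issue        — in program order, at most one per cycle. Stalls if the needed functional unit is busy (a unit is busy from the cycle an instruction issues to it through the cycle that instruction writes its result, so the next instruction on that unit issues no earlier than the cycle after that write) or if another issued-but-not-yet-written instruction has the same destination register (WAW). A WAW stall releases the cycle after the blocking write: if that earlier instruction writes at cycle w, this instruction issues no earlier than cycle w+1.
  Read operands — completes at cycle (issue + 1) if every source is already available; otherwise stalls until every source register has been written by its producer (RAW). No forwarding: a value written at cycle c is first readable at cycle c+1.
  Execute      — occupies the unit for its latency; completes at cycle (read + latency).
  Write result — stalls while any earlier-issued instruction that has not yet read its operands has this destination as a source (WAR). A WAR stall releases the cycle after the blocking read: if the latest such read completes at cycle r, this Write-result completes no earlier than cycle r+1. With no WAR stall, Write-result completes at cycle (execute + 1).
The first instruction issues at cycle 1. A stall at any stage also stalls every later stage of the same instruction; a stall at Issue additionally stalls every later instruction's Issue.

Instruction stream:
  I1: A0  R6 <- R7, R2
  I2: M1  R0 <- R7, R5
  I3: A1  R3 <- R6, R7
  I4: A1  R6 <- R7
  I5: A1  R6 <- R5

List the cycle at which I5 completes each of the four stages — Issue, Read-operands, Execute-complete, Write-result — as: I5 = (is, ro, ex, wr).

I5 = (14, 15, 17, 18)

c1: issue I1 (A0)
c2: I1 read-ops · issue I2 (M1)
c3: I1 finished on A0 · I2 read-ops · issue I3 (A1)
c4: I1→R6
c5: I3 read-ops
c7: I3 finished on A1
c8: I2 finished on M1 · I3→R3
c9: I2→R0 · issue I4 (A1)
c10: I4 read-ops
c12: I4 finished on A1
c13: I4→R6
c14: issue I5 (A1)
c15: I5 read-ops
c17: I5 finished on A1
c18: I5→R6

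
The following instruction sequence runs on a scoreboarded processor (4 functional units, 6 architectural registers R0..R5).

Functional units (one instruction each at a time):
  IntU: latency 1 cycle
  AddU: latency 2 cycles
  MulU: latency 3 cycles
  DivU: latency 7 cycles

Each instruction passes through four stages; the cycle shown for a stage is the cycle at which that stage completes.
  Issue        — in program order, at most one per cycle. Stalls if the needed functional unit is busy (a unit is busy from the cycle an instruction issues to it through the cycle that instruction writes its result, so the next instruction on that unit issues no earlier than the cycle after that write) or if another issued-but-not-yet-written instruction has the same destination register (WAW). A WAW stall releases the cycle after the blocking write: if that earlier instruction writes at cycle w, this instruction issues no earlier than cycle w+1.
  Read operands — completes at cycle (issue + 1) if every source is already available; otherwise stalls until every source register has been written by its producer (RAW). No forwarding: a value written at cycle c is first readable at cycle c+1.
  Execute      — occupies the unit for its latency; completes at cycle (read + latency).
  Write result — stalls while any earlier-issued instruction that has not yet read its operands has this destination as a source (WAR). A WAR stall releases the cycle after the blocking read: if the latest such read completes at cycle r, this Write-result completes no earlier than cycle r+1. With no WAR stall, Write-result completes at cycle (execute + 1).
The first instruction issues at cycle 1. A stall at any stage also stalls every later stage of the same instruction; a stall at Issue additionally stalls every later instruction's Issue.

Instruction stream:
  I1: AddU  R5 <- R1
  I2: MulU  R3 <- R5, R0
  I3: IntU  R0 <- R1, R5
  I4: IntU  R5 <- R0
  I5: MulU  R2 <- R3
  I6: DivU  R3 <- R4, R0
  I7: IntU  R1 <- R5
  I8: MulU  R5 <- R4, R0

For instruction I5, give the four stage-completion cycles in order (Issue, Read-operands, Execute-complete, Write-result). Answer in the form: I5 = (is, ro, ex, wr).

I5 = (11, 12, 15, 16)

I1  is:1  ro:2  ex:4  wr:5
I2  is:2  ro:6  ex:9  wr:10  — RAW R5: wait I1 write@5
I3  is:3  ro:6  ex:7  wr:8  — RAW R5: wait I1 write@5
I4  is:9  ro:10  ex:11  wr:12  — struct: IntU busy until I3 writes@8
I5  is:11  ro:12  ex:15  wr:16  — struct: MulU busy until I2 writes@10
I6  is:12  ro:13  ex:20  wr:21
I7  is:13  ro:14  ex:15  wr:16
I8  is:17  ro:18  ex:21  wr:22  — struct: MulU busy until I5 writes@16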